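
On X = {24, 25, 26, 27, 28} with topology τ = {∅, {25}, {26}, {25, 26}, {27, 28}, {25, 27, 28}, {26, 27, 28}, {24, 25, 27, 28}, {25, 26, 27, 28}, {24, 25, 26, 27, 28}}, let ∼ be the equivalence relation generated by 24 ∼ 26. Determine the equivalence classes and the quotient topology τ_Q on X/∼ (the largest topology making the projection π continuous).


X/∼ = {[24=26], [25], [27], [28]}; |τ_Q| = 5.

Equivalence classes: [24=26], [25], [27], [28].
Quotient map π: X → X/∼ sends 24 ↦ [24=26], 25 ↦ [25], 26 ↦ [24=26], 27 ↦ [27], 28 ↦ [28].
For each subset V ⊆ X/∼, compute π^{-1}(V) ⊆ X and check whether π^{-1}(V) ∈ τ. V is open in τ_Q iff π^{-1}(V) ∈ τ.
  V = {}: π^{-1}(V) = ∅ ∈ τ ✓.
  V = {[24=26]}: π^{-1}(V) = {24, 26} ∉ τ ✗.
  V = {[25]}: π^{-1}(V) = {25} ∈ τ ✓.
  V = {[24=26], [25]}: π^{-1}(V) = {24, 25, 26} ∉ τ ✗.
  V = {[27]}: π^{-1}(V) = {27} ∉ τ ✗.
  V = {[24=26], [27]}: π^{-1}(V) = {24, 26, 27} ∉ τ ✗.
  V = {[25], [27]}: π^{-1}(V) = {25, 27} ∉ τ ✗.
  V = {[24=26], [25], [27]}: π^{-1}(V) = {24, 25, 26, 27} ∉ τ ✗.
  V = {[28]}: π^{-1}(V) = {28} ∉ τ ✗.
  V = {[24=26], [28]}: π^{-1}(V) = {24, 26, 28} ∉ τ ✗.
  V = {[25], [28]}: π^{-1}(V) = {25, 28} ∉ τ ✗.
  V = {[24=26], [25], [28]}: π^{-1}(V) = {24, 25, 26, 28} ∉ τ ✗.
  V = {[27], [28]}: π^{-1}(V) = {27, 28} ∈ τ ✓.
  V = {[24=26], [27], [28]}: π^{-1}(V) = {24, 26, 27, 28} ∉ τ ✗.
  V = {[25], [27], [28]}: π^{-1}(V) = {25, 27, 28} ∈ τ ✓.
  V = {[24=26], [25], [27], [28]}: π^{-1}(V) = {24, 25, 26, 27, 28} ∈ τ ✓.
Open sets in the quotient: τ_Q = {{}, {[25]}, {[27], [28]}, {[25], [27], [28]}, {[24=26], [25], [27], [28]}} (5 elements).


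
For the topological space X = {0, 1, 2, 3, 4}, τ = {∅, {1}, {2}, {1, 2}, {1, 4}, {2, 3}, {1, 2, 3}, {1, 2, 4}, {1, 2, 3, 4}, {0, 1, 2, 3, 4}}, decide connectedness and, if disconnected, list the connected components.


(X, τ) is connected.

Find clopen sets (U ∈ τ with X ∖ U ∈ τ):
  U = ∅, X ∖ U = {0, 1, 2, 3, 4} — both open, so U is clopen.
  U = {0, 1, 2, 3, 4}, X ∖ U = ∅ — both open, so U is clopen.
Only trivial clopens (∅ and X) exist, so (X, τ) is connected.
Compute connected components by grouping points that agree on all clopens:
  component: {0, 1, 2, 3, 4}


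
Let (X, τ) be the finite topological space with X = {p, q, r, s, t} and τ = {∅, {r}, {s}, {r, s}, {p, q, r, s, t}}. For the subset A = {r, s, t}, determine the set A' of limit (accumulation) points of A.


A' = {p, q, t}

For each x ∈ X, list the open sets U ∈ τ with x ∈ U, then check whether U ∩ (A ∖ {x}) ≠ ∅ for every such U.
  x = p: opens ∋ x are {p, q, r, s, t}; each meets A ∖ {p}, so x IS a limit point.
  x = q: opens ∋ x are {p, q, r, s, t}; each meets A ∖ {q}, so x IS a limit point.
  x = r: open {r} ∋ x has {r} ∩ (A ∖ {r}) = ∅, so x is NOT a limit point.
  x = s: open {s} ∋ x has {s} ∩ (A ∖ {s}) = ∅, so x is NOT a limit point.
  x = t: opens ∋ x are {p, q, r, s, t}; each meets A ∖ {t}, so x IS a limit point.
Collecting: A' = {p, q, t}.


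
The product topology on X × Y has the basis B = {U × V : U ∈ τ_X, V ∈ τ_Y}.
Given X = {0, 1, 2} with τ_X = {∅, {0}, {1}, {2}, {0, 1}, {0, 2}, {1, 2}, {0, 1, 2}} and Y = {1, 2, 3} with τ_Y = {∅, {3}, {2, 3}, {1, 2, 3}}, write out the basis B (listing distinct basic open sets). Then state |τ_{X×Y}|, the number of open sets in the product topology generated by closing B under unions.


Basis B = {∅ × ∅, {0} × {3}, {1} × {3}, {2} × {3}, {0} × {2, 3}, {0, 1} × {3}, {0, 2} × {3}, {1} × {2, 3}, {1, 2} × {3}, {2} × {2, 3}, {0} × {1, 2, 3}, {0, 1, 2} × {3}, {1} × {1, 2, 3}, {2} × {1, 2, 3}, {0, 1} × {2, 3}, {0, 2} × {2, 3}, {1, 2} × {2, 3}, {0, 1} × {1, 2, 3}, {0, 2} × {1, 2, 3}, {0, 1, 2} × {2, 3}, {1, 2} × {1, 2, 3}, {0, 1, 2} × {1, 2, 3}}; |τ_{X×Y}| = 64.

Enumerate products U × V with U ∈ τ_X, V ∈ τ_Y (deduplicated):
  ∅ × ∅ = {} (∅)
  {0} × {3} = {(0,3)}
  {1} × {3} = {(1,3)}
  {2} × {3} = {(2,3)}
  {0} × {2, 3} = {(0,2), (0,3)}
  {0, 1} × {3} = {(0,3), (1,3)}
  {0, 2} × {3} = {(0,3), (2,3)}
  {1} × {2, 3} = {(1,2), (1,3)}
  {1, 2} × {3} = {(1,3), (2,3)}
  {2} × {2, 3} = {(2,2), (2,3)}
  {0} × {1, 2, 3} = {(0,1), (0,2), (0,3)}
  {0, 1, 2} × {3} = {(0,3), (1,3), (2,3)}
  {1} × {1, 2, 3} = {(1,1), (1,2), (1,3)}
  {2} × {1, 2, 3} = {(2,1), (2,2), (2,3)}
  {0, 1} × {2, 3} = {(0,2), (0,3), (1,2), (1,3)}
  {0, 2} × {2, 3} = {(0,2), (0,3), (2,2), (2,3)}
  {1, 2} × {2, 3} = {(1,2), (1,3), (2,2), (2,3)}
  {0, 1} × {1, 2, 3} = {(0,1), (0,2), (0,3), (1,1), (1,2), (1,3)}
  {0, 2} × {1, 2, 3} = {(0,1), (0,2), (0,3), (2,1), (2,2), (2,3)}
  {0, 1, 2} × {2, 3} = {(0,2), (0,3), (1,2), (1,3), (2,2), (2,3)}
  {1, 2} × {1, 2, 3} = {(1,1), (1,2), (1,3), (2,1), (2,2), (2,3)}
  {0, 1, 2} × {1, 2, 3} = {(0,1), (0,2), (0,3), (1,1), (1,2), (1,3), (2,1), (2,2), (2,3)}
These 22 distinct sets form the basis B.
Close under arbitrary unions to get τ_{X×Y}; counting gives |τ_{X×Y}| = 64.


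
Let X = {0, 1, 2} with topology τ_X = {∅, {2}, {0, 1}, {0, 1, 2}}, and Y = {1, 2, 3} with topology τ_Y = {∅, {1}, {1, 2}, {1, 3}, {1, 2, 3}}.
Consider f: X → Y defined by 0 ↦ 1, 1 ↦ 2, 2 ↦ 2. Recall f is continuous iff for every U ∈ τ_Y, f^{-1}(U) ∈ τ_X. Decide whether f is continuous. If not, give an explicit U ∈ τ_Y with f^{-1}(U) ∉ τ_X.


f is NOT continuous.

Compute f^{-1}(U) for each U ∈ τ_Y:
  U = ∅: f^{-1}(U) = ∅ ∈ τ_X ✓.
  U = {1}: f^{-1}(U) = {0} ∉ τ_X ✗.
  U = {1, 2}: f^{-1}(U) = {0, 1, 2} ∈ τ_X ✓.
  U = {1, 3}: f^{-1}(U) = {0} ∉ τ_X ✗.
  U = {1, 2, 3}: f^{-1}(U) = {0, 1, 2} ∈ τ_X ✓.
Found U = {1} with f^{-1}(U) = {0} not in τ_X. Therefore f is NOT continuous.


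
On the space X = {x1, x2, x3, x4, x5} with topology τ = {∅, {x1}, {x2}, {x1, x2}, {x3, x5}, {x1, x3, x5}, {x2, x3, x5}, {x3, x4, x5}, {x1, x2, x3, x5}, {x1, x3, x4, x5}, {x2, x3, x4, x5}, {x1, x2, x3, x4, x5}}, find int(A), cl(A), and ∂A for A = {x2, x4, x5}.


int(A) = {x2}, cl(A) = {x2, x3, x4, x5}, ∂A = {x3, x4, x5}.

Closed sets in (X, τ) are complements of opens:
  closed(X, τ) = {∅, {x1}, {x2}, {x4}, {x1, x2}, {x1, x4}, {x2, x4}, {x1, x2, x4}, {x3, x4, x5}, {x1, x3, x4, x5}, {x2, x3, x4, x5}, {x1, x2, x3, x4, x5}}.
int(A) = ⋃ {U ∈ τ : U ⊆ A}. Opens contained in A: ∅, {x2}.
Taking the union of these: int(A) = {x2}.
cl(A) = ⋂ {C closed : A ⊆ C}. Closed sets containing A: {x2, x3, x4, x5}, {x1, x2, x3, x4, x5}.
Intersecting these: cl(A) = {x2, x3, x4, x5}.
∂A = cl(A) ∖ int(A) = {x2, x3, x4, x5} ∖ {x2} = {x3, x4, x5}.


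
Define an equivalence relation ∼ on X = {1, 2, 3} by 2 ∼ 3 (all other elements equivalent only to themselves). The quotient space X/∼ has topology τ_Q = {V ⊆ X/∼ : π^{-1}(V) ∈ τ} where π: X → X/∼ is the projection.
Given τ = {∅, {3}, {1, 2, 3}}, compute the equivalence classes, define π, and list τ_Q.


X/∼ = {[1], [2=3]}; |τ_Q| = 2.

Equivalence classes: [1], [2=3].
Quotient map π: X → X/∼ sends 1 ↦ [1], 2 ↦ [2=3], 3 ↦ [2=3].
For each subset V ⊆ X/∼, compute π^{-1}(V) ⊆ X and check whether π^{-1}(V) ∈ τ. V is open in τ_Q iff π^{-1}(V) ∈ τ.
  V = {}: π^{-1}(V) = ∅ ∈ τ ✓.
  V = {[1]}: π^{-1}(V) = {1} ∉ τ ✗.
  V = {[2=3]}: π^{-1}(V) = {2, 3} ∉ τ ✗.
  V = {[1], [2=3]}: π^{-1}(V) = {1, 2, 3} ∈ τ ✓.
Open sets in the quotient: τ_Q = {{}, {[1], [2=3]}} (2 elements).


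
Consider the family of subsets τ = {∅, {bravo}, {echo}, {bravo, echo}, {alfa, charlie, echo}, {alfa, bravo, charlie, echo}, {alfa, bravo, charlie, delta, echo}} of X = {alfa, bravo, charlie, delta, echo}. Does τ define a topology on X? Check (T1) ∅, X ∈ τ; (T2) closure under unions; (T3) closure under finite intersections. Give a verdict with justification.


τ IS a topology on X.

Axiom (T1): ∅ ∈ τ? Yes; X ∈ τ? Yes.
Axiom (T2/T3): check pairwise unions and intersections of members of τ.
All pairwise intersections and unions checked — each lies in τ. Therefore τ satisfies (T1), (T2), (T3): it IS a topology on X.


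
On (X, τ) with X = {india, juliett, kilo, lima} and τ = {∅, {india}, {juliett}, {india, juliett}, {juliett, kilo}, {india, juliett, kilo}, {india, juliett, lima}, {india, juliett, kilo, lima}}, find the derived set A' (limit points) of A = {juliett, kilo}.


A' = {kilo, lima}

For each x ∈ X, list the open sets U ∈ τ with x ∈ U, then check whether U ∩ (A ∖ {x}) ≠ ∅ for every such U.
  x = india: open {india} ∋ x has {india} ∩ (A ∖ {india}) = ∅, so x is NOT a limit point.
  x = juliett: open {juliett} ∋ x has {juliett} ∩ (A ∖ {juliett}) = ∅, so x is NOT a limit point.
  x = kilo: opens ∋ x are {juliett, kilo}, {india, juliett, kilo}, {india, juliett, kilo, lima}; each meets A ∖ {kilo}, so x IS a limit point.
  x = lima: opens ∋ x are {india, juliett, lima}, {india, juliett, kilo, lima}; each meets A ∖ {lima}, so x IS a limit point.
Collecting: A' = {kilo, lima}.


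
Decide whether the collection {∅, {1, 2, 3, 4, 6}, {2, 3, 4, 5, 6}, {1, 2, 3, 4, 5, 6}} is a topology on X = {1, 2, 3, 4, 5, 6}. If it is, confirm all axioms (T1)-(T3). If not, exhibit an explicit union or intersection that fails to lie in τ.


τ is NOT a topology on X.

Axiom (T1): ∅ ∈ τ? Yes; X ∈ τ? Yes.
Axiom (T2/T3): check pairwise unions and intersections of members of τ.
Counterexample for (T3): {1, 2, 3, 4, 6} ∩ {2, 3, 4, 5, 6} = {2, 3, 4, 6} ∉ τ. Therefore τ is NOT a topology.


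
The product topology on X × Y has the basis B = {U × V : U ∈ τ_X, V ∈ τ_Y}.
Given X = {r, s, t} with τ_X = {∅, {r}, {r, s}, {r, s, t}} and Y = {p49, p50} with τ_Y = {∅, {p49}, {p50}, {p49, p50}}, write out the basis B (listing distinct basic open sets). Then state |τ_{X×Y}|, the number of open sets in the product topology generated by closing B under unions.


Basis B = {∅ × ∅, {r} × {p49}, {r} × {p50}, {r} × {p49, p50}, {r, s} × {p49}, {r, s} × {p50}, {r, s, t} × {p49}, {r, s, t} × {p50}, {r, s} × {p49, p50}, {r, s, t} × {p49, p50}}; |τ_{X×Y}| = 16.

Enumerate products U × V with U ∈ τ_X, V ∈ τ_Y (deduplicated):
  ∅ × ∅ = {} (∅)
  {r} × {p49} = {(r,p49)}
  {r} × {p50} = {(r,p50)}
  {r} × {p49, p50} = {(r,p49), (r,p50)}
  {r, s} × {p49} = {(r,p49), (s,p49)}
  {r, s} × {p50} = {(r,p50), (s,p50)}
  {r, s, t} × {p49} = {(r,p49), (s,p49), (t,p49)}
  {r, s, t} × {p50} = {(r,p50), (s,p50), (t,p50)}
  {r, s} × {p49, p50} = {(r,p49), (r,p50), (s,p49), (s,p50)}
  {r, s, t} × {p49, p50} = {(r,p49), (r,p50), (s,p49), (s,p50), (t,p49), (t,p50)}
These 10 distinct sets form the basis B.
Close under arbitrary unions to get τ_{X×Y}; counting gives |τ_{X×Y}| = 16.


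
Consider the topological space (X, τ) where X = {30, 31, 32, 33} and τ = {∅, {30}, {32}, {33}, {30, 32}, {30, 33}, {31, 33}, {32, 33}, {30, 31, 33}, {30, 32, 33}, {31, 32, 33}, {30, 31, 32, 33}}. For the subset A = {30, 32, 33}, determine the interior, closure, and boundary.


int(A) = {30, 32, 33}, cl(A) = {30, 31, 32, 33}, ∂A = {31}.

Closed sets in (X, τ) are complements of opens:
  closed(X, τ) = {∅, {30}, {31}, {32}, {30, 31}, {30, 32}, {31, 32}, {31, 33}, {30, 31, 32}, {30, 31, 33}, {31, 32, 33}, {30, 31, 32, 33}}.
int(A) = ⋃ {U ∈ τ : U ⊆ A}. Opens contained in A: ∅, {30}, {32}, {33}, {30, 32}, {30, 33}, {32, 33}, {30, 32, 33}.
Taking the union of these: int(A) = {30, 32, 33}.
cl(A) = ⋂ {C closed : A ⊆ C}. Closed sets containing A: {30, 31, 32, 33}.
Intersecting these: cl(A) = {30, 31, 32, 33}.
∂A = cl(A) ∖ int(A) = {30, 31, 32, 33} ∖ {30, 32, 33} = {31}.


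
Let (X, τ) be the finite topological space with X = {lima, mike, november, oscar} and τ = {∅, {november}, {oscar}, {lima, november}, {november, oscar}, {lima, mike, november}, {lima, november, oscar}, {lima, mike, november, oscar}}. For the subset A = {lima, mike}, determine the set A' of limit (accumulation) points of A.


A' = {mike}

For each x ∈ X, list the open sets U ∈ τ with x ∈ U, then check whether U ∩ (A ∖ {x}) ≠ ∅ for every such U.
  x = lima: open {lima, november} ∋ x has {lima, november} ∩ (A ∖ {lima}) = ∅, so x is NOT a limit point.
  x = mike: opens ∋ x are {lima, mike, november}, {lima, mike, november, oscar}; each meets A ∖ {mike}, so x IS a limit point.
  x = november: open {november} ∋ x has {november} ∩ (A ∖ {november}) = ∅, so x is NOT a limit point.
  x = oscar: open {oscar} ∋ x has {oscar} ∩ (A ∖ {oscar}) = ∅, so x is NOT a limit point.
Collecting: A' = {mike}.


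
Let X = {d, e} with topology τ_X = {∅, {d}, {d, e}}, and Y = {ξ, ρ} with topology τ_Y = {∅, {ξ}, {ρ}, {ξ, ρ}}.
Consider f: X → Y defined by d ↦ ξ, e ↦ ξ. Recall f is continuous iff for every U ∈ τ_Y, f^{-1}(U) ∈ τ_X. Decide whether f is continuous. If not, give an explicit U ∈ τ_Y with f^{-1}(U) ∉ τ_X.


f IS continuous.

Compute f^{-1}(U) for each U ∈ τ_Y:
  U = ∅: f^{-1}(U) = ∅ ∈ τ_X ✓.
  U = {ξ}: f^{-1}(U) = {d, e} ∈ τ_X ✓.
  U = {ρ}: f^{-1}(U) = ∅ ∈ τ_X ✓.
  U = {ξ, ρ}: f^{-1}(U) = {d, e} ∈ τ_X ✓.
Every preimage lies in τ_X, so f IS continuous.


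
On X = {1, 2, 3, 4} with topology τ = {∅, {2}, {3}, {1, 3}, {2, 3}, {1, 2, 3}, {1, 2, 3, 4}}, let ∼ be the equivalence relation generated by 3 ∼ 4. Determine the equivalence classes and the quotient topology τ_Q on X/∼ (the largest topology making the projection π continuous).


X/∼ = {[1], [2], [3=4]}; |τ_Q| = 3.

Equivalence classes: [1], [2], [3=4].
Quotient map π: X → X/∼ sends 1 ↦ [1], 2 ↦ [2], 3 ↦ [3=4], 4 ↦ [3=4].
For each subset V ⊆ X/∼, compute π^{-1}(V) ⊆ X and check whether π^{-1}(V) ∈ τ. V is open in τ_Q iff π^{-1}(V) ∈ τ.
  V = {}: π^{-1}(V) = ∅ ∈ τ ✓.
  V = {[1]}: π^{-1}(V) = {1} ∉ τ ✗.
  V = {[2]}: π^{-1}(V) = {2} ∈ τ ✓.
  V = {[1], [2]}: π^{-1}(V) = {1, 2} ∉ τ ✗.
  V = {[3=4]}: π^{-1}(V) = {3, 4} ∉ τ ✗.
  V = {[1], [3=4]}: π^{-1}(V) = {1, 3, 4} ∉ τ ✗.
  V = {[2], [3=4]}: π^{-1}(V) = {2, 3, 4} ∉ τ ✗.
  V = {[1], [2], [3=4]}: π^{-1}(V) = {1, 2, 3, 4} ∈ τ ✓.
Open sets in the quotient: τ_Q = {{}, {[2]}, {[1], [2], [3=4]}} (3 elements).


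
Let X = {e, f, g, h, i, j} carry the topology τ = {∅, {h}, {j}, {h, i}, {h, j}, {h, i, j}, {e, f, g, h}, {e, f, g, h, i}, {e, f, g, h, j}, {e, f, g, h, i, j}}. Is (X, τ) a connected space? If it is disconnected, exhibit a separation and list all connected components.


(X, τ) is disconnected; components = [{j}, {e, f, g, h, i}].

Find clopen sets (U ∈ τ with X ∖ U ∈ τ):
  U = ∅, X ∖ U = {e, f, g, h, i, j} — both open, so U is clopen.
  U = {j}, X ∖ U = {e, f, g, h, i} — both open, so U is clopen.
  U = {e, f, g, h, i}, X ∖ U = {j} — both open, so U is clopen.
  U = {e, f, g, h, i, j}, X ∖ U = ∅ — both open, so U is clopen.
Nontrivial clopen(s) exist: e.g. {e, f, g, h, i}. So (X, τ) is disconnected.
Compute connected components by grouping points that agree on all clopens:
  component: {j}
  component: {e, f, g, h, i}


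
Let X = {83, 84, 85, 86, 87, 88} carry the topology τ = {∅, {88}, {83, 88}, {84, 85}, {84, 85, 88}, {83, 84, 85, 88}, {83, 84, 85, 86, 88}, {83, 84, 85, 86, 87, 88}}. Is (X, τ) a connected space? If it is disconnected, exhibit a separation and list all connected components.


(X, τ) is connected.

Find clopen sets (U ∈ τ with X ∖ U ∈ τ):
  U = ∅, X ∖ U = {83, 84, 85, 86, 87, 88} — both open, so U is clopen.
  U = {83, 84, 85, 86, 87, 88}, X ∖ U = ∅ — both open, so U is clopen.
Only trivial clopens (∅ and X) exist, so (X, τ) is connected.
Compute connected components by grouping points that agree on all clopens:
  component: {83, 84, 85, 86, 87, 88}


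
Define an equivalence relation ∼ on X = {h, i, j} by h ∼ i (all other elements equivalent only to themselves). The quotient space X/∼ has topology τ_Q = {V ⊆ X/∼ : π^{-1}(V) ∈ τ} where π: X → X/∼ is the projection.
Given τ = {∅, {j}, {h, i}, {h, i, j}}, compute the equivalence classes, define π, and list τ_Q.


X/∼ = {[h=i], [j]}; |τ_Q| = 4.

Equivalence classes: [h=i], [j].
Quotient map π: X → X/∼ sends h ↦ [h=i], i ↦ [h=i], j ↦ [j].
For each subset V ⊆ X/∼, compute π^{-1}(V) ⊆ X and check whether π^{-1}(V) ∈ τ. V is open in τ_Q iff π^{-1}(V) ∈ τ.
  V = {}: π^{-1}(V) = ∅ ∈ τ ✓.
  V = {[h=i]}: π^{-1}(V) = {h, i} ∈ τ ✓.
  V = {[j]}: π^{-1}(V) = {j} ∈ τ ✓.
  V = {[h=i], [j]}: π^{-1}(V) = {h, i, j} ∈ τ ✓.
Open sets in the quotient: τ_Q = {{}, {[h=i]}, {[j]}, {[h=i], [j]}} (4 elements).


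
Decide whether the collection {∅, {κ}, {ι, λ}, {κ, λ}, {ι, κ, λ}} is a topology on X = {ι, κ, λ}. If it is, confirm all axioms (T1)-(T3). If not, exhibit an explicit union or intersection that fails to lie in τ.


τ is NOT a topology on X.

Axiom (T1): ∅ ∈ τ? Yes; X ∈ τ? Yes.
Axiom (T2/T3): check pairwise unions and intersections of members of τ.
Counterexample for (T3): {ι, λ} ∩ {κ, λ} = {λ} ∉ τ. Therefore τ is NOT a topology.


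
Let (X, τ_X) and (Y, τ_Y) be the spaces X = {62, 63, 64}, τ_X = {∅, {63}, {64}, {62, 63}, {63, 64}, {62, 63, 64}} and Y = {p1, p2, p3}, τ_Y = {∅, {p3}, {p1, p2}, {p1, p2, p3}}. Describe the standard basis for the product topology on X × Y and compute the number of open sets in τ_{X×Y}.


Basis B = {∅ × ∅, {63} × {p3}, {64} × {p3}, {62, 63} × {p3}, {63} × {p1, p2}, {63, 64} × {p3}, {64} × {p1, p2}, {62, 63, 64} × {p3}, {63} × {p1, p2, p3}, {64} × {p1, p2, p3}, {62, 63} × {p1, p2}, {63, 64} × {p1, p2}, {62, 63} × {p1, p2, p3}, {62, 63, 64} × {p1, p2}, {63, 64} × {p1, p2, p3}, {62, 63, 64} × {p1, p2, p3}}; |τ_{X×Y}| = 36.

Enumerate products U × V with U ∈ τ_X, V ∈ τ_Y (deduplicated):
  ∅ × ∅ = {} (∅)
  {63} × {p3} = {(63,p3)}
  {64} × {p3} = {(64,p3)}
  {62, 63} × {p3} = {(62,p3), (63,p3)}
  {63} × {p1, p2} = {(63,p1), (63,p2)}
  {63, 64} × {p3} = {(63,p3), (64,p3)}
  {64} × {p1, p2} = {(64,p1), (64,p2)}
  {62, 63, 64} × {p3} = {(62,p3), (63,p3), (64,p3)}
  {63} × {p1, p2, p3} = {(63,p1), (63,p2), (63,p3)}
  {64} × {p1, p2, p3} = {(64,p1), (64,p2), (64,p3)}
  {62, 63} × {p1, p2} = {(62,p1), (62,p2), (63,p1), (63,p2)}
  {63, 64} × {p1, p2} = {(63,p1), (63,p2), (64,p1), (64,p2)}
  {62, 63} × {p1, p2, p3} = {(62,p1), (62,p2), (62,p3), (63,p1), (63,p2), (63,p3)}
  {62, 63, 64} × {p1, p2} = {(62,p1), (62,p2), (63,p1), (63,p2), (64,p1), (64,p2)}
  {63, 64} × {p1, p2, p3} = {(63,p1), (63,p2), (63,p3), (64,p1), (64,p2), (64,p3)}
  {62, 63, 64} × {p1, p2, p3} = {(62,p1), (62,p2), (62,p3), (63,p1), (63,p2), (63,p3), (64,p1), (64,p2), (64,p3)}
These 16 distinct sets form the basis B.
Close under arbitrary unions to get τ_{X×Y}; counting gives |τ_{X×Y}| = 36.


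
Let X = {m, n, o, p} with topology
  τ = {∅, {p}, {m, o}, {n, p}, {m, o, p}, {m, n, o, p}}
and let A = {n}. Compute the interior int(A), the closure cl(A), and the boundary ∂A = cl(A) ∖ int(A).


int(A) = ∅, cl(A) = {n}, ∂A = {n}.

Closed sets in (X, τ) are complements of opens:
  closed(X, τ) = {∅, {n}, {m, o}, {n, p}, {m, n, o}, {m, n, o, p}}.
int(A) = ⋃ {U ∈ τ : U ⊆ A}. Opens contained in A: ∅.
Taking the union of these: int(A) = ∅.
cl(A) = ⋂ {C closed : A ⊆ C}. Closed sets containing A: {n}, {n, p}, {m, n, o}, {m, n, o, p}.
Intersecting these: cl(A) = {n}.
∂A = cl(A) ∖ int(A) = {n} ∖ ∅ = {n}.


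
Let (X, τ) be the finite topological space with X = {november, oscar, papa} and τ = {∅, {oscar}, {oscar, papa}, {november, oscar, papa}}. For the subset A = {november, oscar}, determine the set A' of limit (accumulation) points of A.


A' = {november, papa}

For each x ∈ X, list the open sets U ∈ τ with x ∈ U, then check whether U ∩ (A ∖ {x}) ≠ ∅ for every such U.
  x = november: opens ∋ x are {november, oscar, papa}; each meets A ∖ {november}, so x IS a limit point.
  x = oscar: open {oscar} ∋ x has {oscar} ∩ (A ∖ {oscar}) = ∅, so x is NOT a limit point.
  x = papa: opens ∋ x are {oscar, papa}, {november, oscar, papa}; each meets A ∖ {papa}, so x IS a limit point.
Collecting: A' = {november, papa}.


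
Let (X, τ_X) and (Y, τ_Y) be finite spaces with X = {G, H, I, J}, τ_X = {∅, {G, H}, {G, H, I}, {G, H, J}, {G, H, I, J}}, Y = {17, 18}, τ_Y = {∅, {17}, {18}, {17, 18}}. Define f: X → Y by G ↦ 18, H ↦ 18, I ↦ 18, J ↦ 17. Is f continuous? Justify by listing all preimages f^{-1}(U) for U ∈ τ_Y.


f is NOT continuous.

Compute f^{-1}(U) for each U ∈ τ_Y:
  U = ∅: f^{-1}(U) = ∅ ∈ τ_X ✓.
  U = {17}: f^{-1}(U) = {J} ∉ τ_X ✗.
  U = {18}: f^{-1}(U) = {G, H, I} ∈ τ_X ✓.
  U = {17, 18}: f^{-1}(U) = {G, H, I, J} ∈ τ_X ✓.
Found U = {17} with f^{-1}(U) = {J} not in τ_X. Therefore f is NOT continuous.


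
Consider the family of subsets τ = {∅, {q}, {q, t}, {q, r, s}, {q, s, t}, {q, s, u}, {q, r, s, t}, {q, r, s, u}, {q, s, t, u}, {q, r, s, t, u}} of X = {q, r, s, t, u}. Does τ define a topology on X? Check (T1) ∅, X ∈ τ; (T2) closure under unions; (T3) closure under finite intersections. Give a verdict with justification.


τ is NOT a topology on X.

Axiom (T1): ∅ ∈ τ? Yes; X ∈ τ? Yes.
Axiom (T2/T3): check pairwise unions and intersections of members of τ.
Counterexample for (T3): {q, r, s} ∩ {q, s, t} = {q, s} ∉ τ. Therefore τ is NOT a topology.


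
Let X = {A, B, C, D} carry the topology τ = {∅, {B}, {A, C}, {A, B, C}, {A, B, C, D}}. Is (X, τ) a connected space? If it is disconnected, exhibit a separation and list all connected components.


(X, τ) is connected.

Find clopen sets (U ∈ τ with X ∖ U ∈ τ):
  U = ∅, X ∖ U = {A, B, C, D} — both open, so U is clopen.
  U = {A, B, C, D}, X ∖ U = ∅ — both open, so U is clopen.
Only trivial clopens (∅ and X) exist, so (X, τ) is connected.
Compute connected components by grouping points that agree on all clopens:
  component: {A, B, C, D}


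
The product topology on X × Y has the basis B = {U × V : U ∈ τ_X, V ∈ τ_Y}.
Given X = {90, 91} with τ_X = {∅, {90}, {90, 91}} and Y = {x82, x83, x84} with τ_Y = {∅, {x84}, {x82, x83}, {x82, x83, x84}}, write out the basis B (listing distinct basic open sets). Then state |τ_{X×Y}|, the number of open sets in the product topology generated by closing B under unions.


Basis B = {∅ × ∅, {90} × {x84}, {90} × {x82, x83}, {90, 91} × {x84}, {90} × {x82, x83, x84}, {90, 91} × {x82, x83}, {90, 91} × {x82, x83, x84}}; |τ_{X×Y}| = 9.

Enumerate products U × V with U ∈ τ_X, V ∈ τ_Y (deduplicated):
  ∅ × ∅ = {} (∅)
  {90} × {x84} = {(90,x84)}
  {90} × {x82, x83} = {(90,x82), (90,x83)}
  {90, 91} × {x84} = {(90,x84), (91,x84)}
  {90} × {x82, x83, x84} = {(90,x82), (90,x83), (90,x84)}
  {90, 91} × {x82, x83} = {(90,x82), (90,x83), (91,x82), (91,x83)}
  {90, 91} × {x82, x83, x84} = {(90,x82), (90,x83), (90,x84), (91,x82), (91,x83), (91,x84)}
These 7 distinct sets form the basis B.
Close under arbitrary unions to get τ_{X×Y}; counting gives |τ_{X×Y}| = 9.


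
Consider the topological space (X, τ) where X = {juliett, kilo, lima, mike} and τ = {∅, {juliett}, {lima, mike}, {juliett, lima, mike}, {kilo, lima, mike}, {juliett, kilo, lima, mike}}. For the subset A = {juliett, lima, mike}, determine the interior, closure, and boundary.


int(A) = {juliett, lima, mike}, cl(A) = {juliett, kilo, lima, mike}, ∂A = {kilo}.

Closed sets in (X, τ) are complements of opens:
  closed(X, τ) = {∅, {juliett}, {kilo}, {juliett, kilo}, {kilo, lima, mike}, {juliett, kilo, lima, mike}}.
int(A) = ⋃ {U ∈ τ : U ⊆ A}. Opens contained in A: ∅, {juliett}, {lima, mike}, {juliett, lima, mike}.
Taking the union of these: int(A) = {juliett, lima, mike}.
cl(A) = ⋂ {C closed : A ⊆ C}. Closed sets containing A: {juliett, kilo, lima, mike}.
Intersecting these: cl(A) = {juliett, kilo, lima, mike}.
∂A = cl(A) ∖ int(A) = {juliett, kilo, lima, mike} ∖ {juliett, lima, mike} = {kilo}.


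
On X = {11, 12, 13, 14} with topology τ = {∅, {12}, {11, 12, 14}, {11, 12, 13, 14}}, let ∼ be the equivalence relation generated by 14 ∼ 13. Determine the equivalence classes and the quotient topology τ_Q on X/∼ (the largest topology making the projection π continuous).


X/∼ = {[11], [12], [13=14]}; |τ_Q| = 3.

Equivalence classes: [11], [12], [13=14].
Quotient map π: X → X/∼ sends 11 ↦ [11], 12 ↦ [12], 13 ↦ [13=14], 14 ↦ [13=14].
For each subset V ⊆ X/∼, compute π^{-1}(V) ⊆ X and check whether π^{-1}(V) ∈ τ. V is open in τ_Q iff π^{-1}(V) ∈ τ.
  V = {}: π^{-1}(V) = ∅ ∈ τ ✓.
  V = {[11]}: π^{-1}(V) = {11} ∉ τ ✗.
  V = {[12]}: π^{-1}(V) = {12} ∈ τ ✓.
  V = {[11], [12]}: π^{-1}(V) = {11, 12} ∉ τ ✗.
  V = {[13=14]}: π^{-1}(V) = {13, 14} ∉ τ ✗.
  V = {[11], [13=14]}: π^{-1}(V) = {11, 13, 14} ∉ τ ✗.
  V = {[12], [13=14]}: π^{-1}(V) = {12, 13, 14} ∉ τ ✗.
  V = {[11], [12], [13=14]}: π^{-1}(V) = {11, 12, 13, 14} ∈ τ ✓.
Open sets in the quotient: τ_Q = {{}, {[12]}, {[11], [12], [13=14]}} (3 elements).


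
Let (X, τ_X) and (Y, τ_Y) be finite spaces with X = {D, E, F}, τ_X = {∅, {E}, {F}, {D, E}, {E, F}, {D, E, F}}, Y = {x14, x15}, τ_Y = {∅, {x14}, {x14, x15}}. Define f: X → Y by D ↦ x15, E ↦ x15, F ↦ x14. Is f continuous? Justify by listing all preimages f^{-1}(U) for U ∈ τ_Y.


f IS continuous.

Compute f^{-1}(U) for each U ∈ τ_Y:
  U = ∅: f^{-1}(U) = ∅ ∈ τ_X ✓.
  U = {x14}: f^{-1}(U) = {F} ∈ τ_X ✓.
  U = {x14, x15}: f^{-1}(U) = {D, E, F} ∈ τ_X ✓.
Every preimage lies in τ_X, so f IS continuous.


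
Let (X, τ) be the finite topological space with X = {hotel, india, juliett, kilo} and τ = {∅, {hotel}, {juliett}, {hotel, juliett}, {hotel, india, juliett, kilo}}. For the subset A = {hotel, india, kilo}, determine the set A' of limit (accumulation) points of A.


A' = {india, kilo}

For each x ∈ X, list the open sets U ∈ τ with x ∈ U, then check whether U ∩ (A ∖ {x}) ≠ ∅ for every such U.
  x = hotel: open {hotel} ∋ x has {hotel} ∩ (A ∖ {hotel}) = ∅, so x is NOT a limit point.
  x = india: opens ∋ x are {hotel, india, juliett, kilo}; each meets A ∖ {india}, so x IS a limit point.
  x = juliett: open {juliett} ∋ x has {juliett} ∩ (A ∖ {juliett}) = ∅, so x is NOT a limit point.
  x = kilo: opens ∋ x are {hotel, india, juliett, kilo}; each meets A ∖ {kilo}, so x IS a limit point.
Collecting: A' = {india, kilo}.


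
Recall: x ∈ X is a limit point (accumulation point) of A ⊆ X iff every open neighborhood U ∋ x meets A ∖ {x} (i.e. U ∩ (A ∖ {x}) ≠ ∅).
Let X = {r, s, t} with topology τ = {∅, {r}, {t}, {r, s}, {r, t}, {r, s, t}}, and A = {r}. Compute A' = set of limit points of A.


A' = {s}

For each x ∈ X, list the open sets U ∈ τ with x ∈ U, then check whether U ∩ (A ∖ {x}) ≠ ∅ for every such U.
  x = r: open {r} ∋ x has {r} ∩ (A ∖ {r}) = ∅, so x is NOT a limit point.
  x = s: opens ∋ x are {r, s}, {r, s, t}; each meets A ∖ {s}, so x IS a limit point.
  x = t: open {t} ∋ x has {t} ∩ (A ∖ {t}) = ∅, so x is NOT a limit point.
Collecting: A' = {s}.


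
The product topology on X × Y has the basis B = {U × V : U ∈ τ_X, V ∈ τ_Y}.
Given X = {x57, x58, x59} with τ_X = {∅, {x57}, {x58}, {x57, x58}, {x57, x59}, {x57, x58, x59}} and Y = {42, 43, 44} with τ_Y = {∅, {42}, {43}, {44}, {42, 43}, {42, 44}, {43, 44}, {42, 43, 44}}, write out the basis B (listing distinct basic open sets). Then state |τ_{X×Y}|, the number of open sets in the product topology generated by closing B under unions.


Basis B = {∅ × ∅, {x57} × {42}, {x57} × {43}, {x57} × {44}, {x58} × {42}, {x58} × {43}, {x58} × {44}, {x57} × {42, 43}, {x57} × {42, 44}, {x57, x58} × {42}, {x57, x59} × {42}, {x57} × {43, 44}, {x57, x58} × {43}, {x57, x59} × {43}, {x57, x58} × {44}, {x57, x59} × {44}, {x58} × {42, 43}, {x58} × {42, 44}, {x58} × {43, 44}, {x57} × {42, 43, 44}, {x57, x58, x59} × {42}, {x57, x58, x59} × {43}, {x57, x58, x59} × {44}, {x58} × {42, 43, 44}, {x57, x58} × {42, 43}, {x57, x59} × {42, 43}, {x57, x58} × {42, 44}, {x57, x59} × {42, 44}, {x57, x58} × {43, 44}, {x57, x59} × {43, 44}, {x57, x58} × {42, 43, 44}, {x57, x59} × {42, 43, 44}, {x57, x58, x59} × {42, 43}, {x57, x58, x59} × {42, 44}, {x57, x58, x59} × {43, 44}, {x57, x58, x59} × {42, 43, 44}}; |τ_{X×Y}| = 216.

Enumerate products U × V with U ∈ τ_X, V ∈ τ_Y (deduplicated):
  ∅ × ∅ = {} (∅)
  {x57} × {42} = {(x57,42)}
  {x57} × {43} = {(x57,43)}
  {x57} × {44} = {(x57,44)}
  {x58} × {42} = {(x58,42)}
  {x58} × {43} = {(x58,43)}
  {x58} × {44} = {(x58,44)}
  {x57} × {42, 43} = {(x57,42), (x57,43)}
  {x57} × {42, 44} = {(x57,42), (x57,44)}
  {x57, x58} × {42} = {(x57,42), (x58,42)}
  {x57, x59} × {42} = {(x57,42), (x59,42)}
  {x57} × {43, 44} = {(x57,43), (x57,44)}
  {x57, x58} × {43} = {(x57,43), (x58,43)}
  {x57, x59} × {43} = {(x57,43), (x59,43)}
  {x57, x58} × {44} = {(x57,44), (x58,44)}
  {x57, x59} × {44} = {(x57,44), (x59,44)}
  {x58} × {42, 43} = {(x58,42), (x58,43)}
  {x58} × {42, 44} = {(x58,42), (x58,44)}
  {x58} × {43, 44} = {(x58,43), (x58,44)}
  {x57} × {42, 43, 44} = {(x57,42), (x57,43), (x57,44)}
  {x57, x58, x59} × {42} = {(x57,42), (x58,42), (x59,42)}
  {x57, x58, x59} × {43} = {(x57,43), (x58,43), (x59,43)}
  {x57, x58, x59} × {44} = {(x57,44), (x58,44), (x59,44)}
  {x58} × {42, 43, 44} = {(x58,42), (x58,43), (x58,44)}
  {x57, x58} × {42, 43} = {(x57,42), (x57,43), (x58,42), (x58,43)}
  {x57, x59} × {42, 43} = {(x57,42), (x57,43), (x59,42), (x59,43)}
  {x57, x58} × {42, 44} = {(x57,42), (x57,44), (x58,42), (x58,44)}
  {x57, x59} × {42, 44} = {(x57,42), (x57,44), (x59,42), (x59,44)}
  {x57, x58} × {43, 44} = {(x57,43), (x57,44), (x58,43), (x58,44)}
  {x57, x59} × {43, 44} = {(x57,43), (x57,44), (x59,43), (x59,44)}
  {x57, x58} × {42, 43, 44} = {(x57,42), (x57,43), (x57,44), (x58,42), (x58,43), (x58,44)}
  {x57, x59} × {42, 43, 44} = {(x57,42), (x57,43), (x57,44), (x59,42), (x59,43), (x59,44)}
  {x57, x58, x59} × {42, 43} = {(x57,42), (x57,43), (x58,42), (x58,43), (x59,42), (x59,43)}
  {x57, x58, x59} × {42, 44} = {(x57,42), (x57,44), (x58,42), (x58,44), (x59,42), (x59,44)}
  {x57, x58, x59} × {43, 44} = {(x57,43), (x57,44), (x58,43), (x58,44), (x59,43), (x59,44)}
  {x57, x58, x59} × {42, 43, 44} = {(x57,42), (x57,43), (x57,44), (x58,42), (x58,43), (x58,44), (x59,42), (x59,43), (x59,44)}
These 36 distinct sets form the basis B.
Close under arbitrary unions to get τ_{X×Y}; counting gives |τ_{X×Y}| = 216.


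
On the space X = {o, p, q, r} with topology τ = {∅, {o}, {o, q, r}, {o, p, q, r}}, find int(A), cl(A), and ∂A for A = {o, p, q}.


int(A) = {o}, cl(A) = {o, p, q, r}, ∂A = {p, q, r}.

Closed sets in (X, τ) are complements of opens:
  closed(X, τ) = {∅, {p}, {p, q, r}, {o, p, q, r}}.
int(A) = ⋃ {U ∈ τ : U ⊆ A}. Opens contained in A: ∅, {o}.
Taking the union of these: int(A) = {o}.
cl(A) = ⋂ {C closed : A ⊆ C}. Closed sets containing A: {o, p, q, r}.
Intersecting these: cl(A) = {o, p, q, r}.
∂A = cl(A) ∖ int(A) = {o, p, q, r} ∖ {o} = {p, q, r}.


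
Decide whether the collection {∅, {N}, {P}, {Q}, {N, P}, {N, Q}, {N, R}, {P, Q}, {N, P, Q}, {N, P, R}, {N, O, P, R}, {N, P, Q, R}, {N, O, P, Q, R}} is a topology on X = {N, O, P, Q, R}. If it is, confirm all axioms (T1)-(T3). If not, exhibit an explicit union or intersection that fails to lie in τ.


τ is NOT a topology on X.

Axiom (T1): ∅ ∈ τ? Yes; X ∈ τ? Yes.
Axiom (T2/T3): check pairwise unions and intersections of members of τ.
Counterexample for (T2): {Q} ∪ {N, R} = {N, Q, R} ∉ τ. Therefore τ is NOT a topology.


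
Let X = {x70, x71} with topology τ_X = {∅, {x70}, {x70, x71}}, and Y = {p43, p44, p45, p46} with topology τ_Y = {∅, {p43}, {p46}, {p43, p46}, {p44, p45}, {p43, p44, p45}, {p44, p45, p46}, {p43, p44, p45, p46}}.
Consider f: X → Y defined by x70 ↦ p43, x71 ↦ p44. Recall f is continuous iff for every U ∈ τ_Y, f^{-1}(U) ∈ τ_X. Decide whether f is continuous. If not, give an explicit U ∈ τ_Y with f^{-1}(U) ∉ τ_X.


f is NOT continuous.

Compute f^{-1}(U) for each U ∈ τ_Y:
  U = ∅: f^{-1}(U) = ∅ ∈ τ_X ✓.
  U = {p43}: f^{-1}(U) = {x70} ∈ τ_X ✓.
  U = {p46}: f^{-1}(U) = ∅ ∈ τ_X ✓.
  U = {p43, p46}: f^{-1}(U) = {x70} ∈ τ_X ✓.
  U = {p44, p45}: f^{-1}(U) = {x71} ∉ τ_X ✗.
  U = {p43, p44, p45}: f^{-1}(U) = {x70, x71} ∈ τ_X ✓.
  U = {p44, p45, p46}: f^{-1}(U) = {x71} ∉ τ_X ✗.
  U = {p43, p44, p45, p46}: f^{-1}(U) = {x70, x71} ∈ τ_X ✓.
Found U = {p44, p45} with f^{-1}(U) = {x71} not in τ_X. Therefore f is NOT continuous.


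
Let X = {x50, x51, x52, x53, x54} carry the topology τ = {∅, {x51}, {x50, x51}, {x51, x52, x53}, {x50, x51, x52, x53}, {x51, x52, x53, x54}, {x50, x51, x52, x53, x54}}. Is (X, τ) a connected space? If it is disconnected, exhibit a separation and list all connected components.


(X, τ) is connected.

Find clopen sets (U ∈ τ with X ∖ U ∈ τ):
  U = ∅, X ∖ U = {x50, x51, x52, x53, x54} — both open, so U is clopen.
  U = {x50, x51, x52, x53, x54}, X ∖ U = ∅ — both open, so U is clopen.
Only trivial clopens (∅ and X) exist, so (X, τ) is connected.
Compute connected components by grouping points that agree on all clopens:
  component: {x50, x51, x52, x53, x54}


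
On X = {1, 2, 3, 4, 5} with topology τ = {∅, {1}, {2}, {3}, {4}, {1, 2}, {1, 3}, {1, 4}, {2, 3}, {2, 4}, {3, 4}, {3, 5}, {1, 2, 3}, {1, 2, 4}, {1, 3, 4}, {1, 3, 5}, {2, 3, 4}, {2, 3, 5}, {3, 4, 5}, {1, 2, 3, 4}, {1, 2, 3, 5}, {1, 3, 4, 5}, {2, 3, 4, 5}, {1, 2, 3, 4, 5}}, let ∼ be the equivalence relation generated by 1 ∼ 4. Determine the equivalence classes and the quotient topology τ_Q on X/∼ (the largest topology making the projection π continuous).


X/∼ = {[1=4], [2], [3], [5]}; |τ_Q| = 12.

Equivalence classes: [1=4], [2], [3], [5].
Quotient map π: X → X/∼ sends 1 ↦ [1=4], 2 ↦ [2], 3 ↦ [3], 4 ↦ [1=4], 5 ↦ [5].
For each subset V ⊆ X/∼, compute π^{-1}(V) ⊆ X and check whether π^{-1}(V) ∈ τ. V is open in τ_Q iff π^{-1}(V) ∈ τ.
  V = {}: π^{-1}(V) = ∅ ∈ τ ✓.
  V = {[1=4]}: π^{-1}(V) = {1, 4} ∈ τ ✓.
  V = {[2]}: π^{-1}(V) = {2} ∈ τ ✓.
  V = {[1=4], [2]}: π^{-1}(V) = {1, 2, 4} ∈ τ ✓.
  V = {[3]}: π^{-1}(V) = {3} ∈ τ ✓.
  V = {[1=4], [3]}: π^{-1}(V) = {1, 3, 4} ∈ τ ✓.
  V = {[2], [3]}: π^{-1}(V) = {2, 3} ∈ τ ✓.
  V = {[1=4], [2], [3]}: π^{-1}(V) = {1, 2, 3, 4} ∈ τ ✓.
  V = {[5]}: π^{-1}(V) = {5} ∉ τ ✗.
  V = {[1=4], [5]}: π^{-1}(V) = {1, 4, 5} ∉ τ ✗.
  V = {[2], [5]}: π^{-1}(V) = {2, 5} ∉ τ ✗.
  V = {[1=4], [2], [5]}: π^{-1}(V) = {1, 2, 4, 5} ∉ τ ✗.
  V = {[3], [5]}: π^{-1}(V) = {3, 5} ∈ τ ✓.
  V = {[1=4], [3], [5]}: π^{-1}(V) = {1, 3, 4, 5} ∈ τ ✓.
  V = {[2], [3], [5]}: π^{-1}(V) = {2, 3, 5} ∈ τ ✓.
  V = {[1=4], [2], [3], [5]}: π^{-1}(V) = {1, 2, 3, 4, 5} ∈ τ ✓.
Open sets in the quotient: τ_Q = {{}, {[1=4]}, {[2]}, {[1=4], [2]}, {[3]}, {[1=4], [3]}, {[2], [3]}, {[1=4], [2], [3]}, {[3], [5]}, {[1=4], [3], [5]}, {[2], [3], [5]}, {[1=4], [2], [3], [5]}} (12 elements).


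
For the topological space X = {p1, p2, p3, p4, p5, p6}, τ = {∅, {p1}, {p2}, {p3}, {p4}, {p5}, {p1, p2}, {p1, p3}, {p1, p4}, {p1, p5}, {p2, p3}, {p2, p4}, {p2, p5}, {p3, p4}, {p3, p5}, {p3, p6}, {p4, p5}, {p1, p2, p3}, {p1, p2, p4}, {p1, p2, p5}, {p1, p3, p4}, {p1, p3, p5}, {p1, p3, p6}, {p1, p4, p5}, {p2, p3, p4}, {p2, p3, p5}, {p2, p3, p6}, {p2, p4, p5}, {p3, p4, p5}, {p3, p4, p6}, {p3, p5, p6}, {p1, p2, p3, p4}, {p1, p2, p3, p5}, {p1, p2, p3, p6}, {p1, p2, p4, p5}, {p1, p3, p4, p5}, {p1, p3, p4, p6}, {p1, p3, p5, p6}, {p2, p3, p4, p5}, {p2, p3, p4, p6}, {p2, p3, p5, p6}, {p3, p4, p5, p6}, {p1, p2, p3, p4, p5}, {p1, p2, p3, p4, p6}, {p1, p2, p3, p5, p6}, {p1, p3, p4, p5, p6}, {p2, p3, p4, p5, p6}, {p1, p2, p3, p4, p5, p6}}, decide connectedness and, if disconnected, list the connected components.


(X, τ) is disconnected; components = [{p1}, {p2}, {p4}, {p5}, {p3, p6}].

Find clopen sets (U ∈ τ with X ∖ U ∈ τ):
  U = ∅, X ∖ U = {p1, p2, p3, p4, p5, p6} — both open, so U is clopen.
  U = {p1}, X ∖ U = {p2, p3, p4, p5, p6} — both open, so U is clopen.
  U = {p2}, X ∖ U = {p1, p3, p4, p5, p6} — both open, so U is clopen.
  U = {p4}, X ∖ U = {p1, p2, p3, p5, p6} — both open, so U is clopen.
  U = {p5}, X ∖ U = {p1, p2, p3, p4, p6} — both open, so U is clopen.
  U = {p1, p2}, X ∖ U = {p3, p4, p5, p6} — both open, so U is clopen.
  U = {p1, p4}, X ∖ U = {p2, p3, p5, p6} — both open, so U is clopen.
  U = {p1, p5}, X ∖ U = {p2, p3, p4, p6} — both open, so U is clopen.
  U = {p2, p4}, X ∖ U = {p1, p3, p5, p6} — both open, so U is clopen.
  U = {p2, p5}, X ∖ U = {p1, p3, p4, p6} — both open, so U is clopen.
  U = {p3, p6}, X ∖ U = {p1, p2, p4, p5} — both open, so U is clopen.
  U = {p4, p5}, X ∖ U = {p1, p2, p3, p6} — both open, so U is clopen.
  U = {p1, p2, p4}, X ∖ U = {p3, p5, p6} — both open, so U is clopen.
  U = {p1, p2, p5}, X ∖ U = {p3, p4, p6} — both open, so U is clopen.
  U = {p1, p3, p6}, X ∖ U = {p2, p4, p5} — both open, so U is clopen.
  U = {p1, p4, p5}, X ∖ U = {p2, p3, p6} — both open, so U is clopen.
  U = {p2, p3, p6}, X ∖ U = {p1, p4, p5} — both open, so U is clopen.
  U = {p2, p4, p5}, X ∖ U = {p1, p3, p6} — both open, so U is clopen.
  U = {p3, p4, p6}, X ∖ U = {p1, p2, p5} — both open, so U is clopen.
  U = {p3, p5, p6}, X ∖ U = {p1, p2, p4} — both open, so U is clopen.
  U = {p1, p2, p3, p6}, X ∖ U = {p4, p5} — both open, so U is clopen.
  U = {p1, p2, p4, p5}, X ∖ U = {p3, p6} — both open, so U is clopen.
  U = {p1, p3, p4, p6}, X ∖ U = {p2, p5} — both open, so U is clopen.
  U = {p1, p3, p5, p6}, X ∖ U = {p2, p4} — both open, so U is clopen.
  U = {p2, p3, p4, p6}, X ∖ U = {p1, p5} — both open, so U is clopen.
  U = {p2, p3, p5, p6}, X ∖ U = {p1, p4} — both open, so U is clopen.
  U = {p3, p4, p5, p6}, X ∖ U = {p1, p2} — both open, so U is clopen.
  U = {p1, p2, p3, p4, p6}, X ∖ U = {p5} — both open, so U is clopen.
  U = {p1, p2, p3, p5, p6}, X ∖ U = {p4} — both open, so U is clopen.
  U = {p1, p3, p4, p5, p6}, X ∖ U = {p2} — both open, so U is clopen.
  U = {p2, p3, p4, p5, p6}, X ∖ U = {p1} — both open, so U is clopen.
  U = {p1, p2, p3, p4, p5, p6}, X ∖ U = ∅ — both open, so U is clopen.
Nontrivial clopen(s) exist: e.g. {p2, p4}. So (X, τ) is disconnected.
Compute connected components by grouping points that agree on all clopens:
  component: {p1}
  component: {p2}
  component: {p4}
  component: {p5}
  component: {p3, p6}


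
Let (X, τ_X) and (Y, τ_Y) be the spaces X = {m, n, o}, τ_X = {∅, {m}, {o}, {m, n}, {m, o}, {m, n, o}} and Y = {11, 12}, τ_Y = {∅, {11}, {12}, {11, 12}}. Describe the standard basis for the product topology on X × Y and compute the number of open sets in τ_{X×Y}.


Basis B = {∅ × ∅, {m} × {11}, {m} × {12}, {o} × {11}, {o} × {12}, {m} × {11, 12}, {m, n} × {11}, {m, o} × {11}, {m, n} × {12}, {m, o} × {12}, {o} × {11, 12}, {m, n, o} × {11}, {m, n, o} × {12}, {m, n} × {11, 12}, {m, o} × {11, 12}, {m, n, o} × {11, 12}}; |τ_{X×Y}| = 36.

Enumerate products U × V with U ∈ τ_X, V ∈ τ_Y (deduplicated):
  ∅ × ∅ = {} (∅)
  {m} × {11} = {(m,11)}
  {m} × {12} = {(m,12)}
  {o} × {11} = {(o,11)}
  {o} × {12} = {(o,12)}
  {m} × {11, 12} = {(m,11), (m,12)}
  {m, n} × {11} = {(m,11), (n,11)}
  {m, o} × {11} = {(m,11), (o,11)}
  {m, n} × {12} = {(m,12), (n,12)}
  {m, o} × {12} = {(m,12), (o,12)}
  {o} × {11, 12} = {(o,11), (o,12)}
  {m, n, o} × {11} = {(m,11), (n,11), (o,11)}
  {m, n, o} × {12} = {(m,12), (n,12), (o,12)}
  {m, n} × {11, 12} = {(m,11), (m,12), (n,11), (n,12)}
  {m, o} × {11, 12} = {(m,11), (m,12), (o,11), (o,12)}
  {m, n, o} × {11, 12} = {(m,11), (m,12), (n,11), (n,12), (o,11), (o,12)}
These 16 distinct sets form the basis B.
Close under arbitrary unions to get τ_{X×Y}; counting gives |τ_{X×Y}| = 36.
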